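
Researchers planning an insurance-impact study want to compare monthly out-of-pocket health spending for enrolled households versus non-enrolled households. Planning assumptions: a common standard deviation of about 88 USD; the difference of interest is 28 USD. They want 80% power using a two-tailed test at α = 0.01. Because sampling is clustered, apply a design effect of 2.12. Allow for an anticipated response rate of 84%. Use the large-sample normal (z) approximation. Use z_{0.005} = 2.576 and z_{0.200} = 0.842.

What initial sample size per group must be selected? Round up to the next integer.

n = 583 per group

n = (z_{α/2} + z_β)² · (σ₁² + σ₂²) / δ²
  = (2.576 + 0.842)² · (2·88² = 15488) / 28²
  = 11.6827 · 15488 / 784
  = 230.79
Design effect: 2.12 × 230.79 = 489.28.
Adjust for 84% response: 489.28 / 0.84 = 582.48.
Round up → n = 583 per group.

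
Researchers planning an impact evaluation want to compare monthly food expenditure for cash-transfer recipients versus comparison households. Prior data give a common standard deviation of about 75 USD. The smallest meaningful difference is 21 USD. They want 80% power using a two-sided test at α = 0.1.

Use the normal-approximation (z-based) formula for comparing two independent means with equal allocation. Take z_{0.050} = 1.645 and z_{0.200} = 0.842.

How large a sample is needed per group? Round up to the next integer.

n = 158 per group

n = (z_{α/2} + z_β)² · (σ₁² + σ₂²) / δ²
  = (1.645 + 0.842)² · (2·75² = 11250) / 21²
  = 6.1852 · 11250 / 441
  = 157.78
Round up → n = 158 per group.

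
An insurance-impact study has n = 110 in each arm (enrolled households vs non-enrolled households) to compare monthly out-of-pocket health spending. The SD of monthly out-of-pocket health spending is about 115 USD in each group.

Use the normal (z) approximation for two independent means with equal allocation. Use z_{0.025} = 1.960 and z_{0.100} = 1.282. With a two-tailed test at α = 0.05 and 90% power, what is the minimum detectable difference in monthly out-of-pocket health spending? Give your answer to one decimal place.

Minimum detectable difference ≈ 50.3 USD

δ = (z_{α/2} + z_β) · √((σ₁²+σ₂²)/n)
  = (1.960 + 1.282) · √(26450/110)
  = 3.242 · √240.4545
  = 3.242 · 15.5066
  = 50.2724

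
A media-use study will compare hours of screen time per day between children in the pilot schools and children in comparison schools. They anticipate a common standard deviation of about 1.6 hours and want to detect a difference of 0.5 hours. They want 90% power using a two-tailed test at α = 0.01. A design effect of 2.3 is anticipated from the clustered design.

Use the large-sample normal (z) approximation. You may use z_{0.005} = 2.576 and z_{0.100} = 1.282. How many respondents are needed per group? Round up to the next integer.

n = (z_{α/2} + z_β)² · (σ₁² + σ₂²) / δ²
  = (2.576 + 1.282)² · (2·1.6² = 5.12) / 0.5²
  = 14.8842 · 5.12 / 0.25
  = 304.83
Design effect: 2.3 × 304.83 = 701.10.
Round up → n = 702 per group.

n = 702 per group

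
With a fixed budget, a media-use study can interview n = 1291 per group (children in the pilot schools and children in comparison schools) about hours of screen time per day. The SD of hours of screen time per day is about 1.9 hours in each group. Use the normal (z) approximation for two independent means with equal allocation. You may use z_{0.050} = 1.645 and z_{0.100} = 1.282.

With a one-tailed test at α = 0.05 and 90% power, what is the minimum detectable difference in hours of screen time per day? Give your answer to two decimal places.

δ = (z_α + z_β) · √((σ₁²+σ₂²)/n)
  = (1.645 + 1.282) · √(7.22/1291)
  = 2.927 · √0.00559
  = 2.927 · 0.0748
  = 0.2189

Minimum detectable difference ≈ 0.22 hours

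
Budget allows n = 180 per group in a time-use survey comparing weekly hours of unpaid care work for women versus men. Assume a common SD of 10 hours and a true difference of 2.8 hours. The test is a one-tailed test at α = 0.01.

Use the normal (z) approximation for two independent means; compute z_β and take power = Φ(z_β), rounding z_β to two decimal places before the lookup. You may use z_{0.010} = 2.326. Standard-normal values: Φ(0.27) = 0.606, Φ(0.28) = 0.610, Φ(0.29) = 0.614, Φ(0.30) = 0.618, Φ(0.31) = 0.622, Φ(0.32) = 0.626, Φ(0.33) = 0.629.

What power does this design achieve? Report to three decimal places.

z_β = δ·√(n/(σ₁²+σ₂²)) − z_α
    = 2.8 · √(180/200) − 2.326
    = 2.8 · 0.94868 − 2.326
    = 2.6563 − 2.326 = 0.3303 → 0.33
Power = Φ(0.33) = 0.629.

Power ≈ 0.629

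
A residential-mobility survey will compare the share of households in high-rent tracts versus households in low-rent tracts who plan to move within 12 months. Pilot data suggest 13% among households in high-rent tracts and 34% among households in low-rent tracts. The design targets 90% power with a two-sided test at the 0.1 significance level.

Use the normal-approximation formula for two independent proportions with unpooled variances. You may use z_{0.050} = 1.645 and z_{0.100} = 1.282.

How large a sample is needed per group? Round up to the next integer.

n = 66 per group

n = (z_{α/2} + z_β)² · [p₁(1−p₁) + p₂(1−p₂)] / (p₁ − p₂)²
  = (1.645 + 1.282)² · (0.13·0.87 + 0.34·0.66) / (-0.21)²
  = (2.927)² · (0.1131 + 0.2244) / 0.0441
  = 8.5673 · 0.3375 / 0.0441
  = 65.57
Round up → n = 66 per group.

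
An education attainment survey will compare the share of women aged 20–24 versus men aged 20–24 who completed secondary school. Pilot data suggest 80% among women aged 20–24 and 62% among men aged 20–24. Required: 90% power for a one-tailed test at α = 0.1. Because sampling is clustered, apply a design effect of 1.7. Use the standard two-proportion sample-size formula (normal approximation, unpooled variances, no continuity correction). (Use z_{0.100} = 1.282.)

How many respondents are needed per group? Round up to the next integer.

n = 137 per group

n = (z_α + z_β)² · [p₁(1−p₁) + p₂(1−p₂)] / (p₁ − p₂)²
  = (1.282 + 1.282)² · (0.80·0.20 + 0.62·0.38) / (0.18)²
  = (2.564)² · (0.1600 + 0.2356) / 0.0324
  = 6.5741 · 0.3956 / 0.0324
  = 80.27
Design effect: 1.7 × 80.27 = 136.46.
Round up → n = 137 per group.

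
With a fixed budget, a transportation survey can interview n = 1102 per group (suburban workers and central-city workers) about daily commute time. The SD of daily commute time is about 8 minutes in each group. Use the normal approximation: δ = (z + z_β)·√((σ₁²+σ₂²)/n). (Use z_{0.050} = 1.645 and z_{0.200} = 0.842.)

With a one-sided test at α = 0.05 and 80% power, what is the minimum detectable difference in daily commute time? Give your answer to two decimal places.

Minimum detectable difference ≈ 0.85 minutes

δ = (z_α + z_β) · √((σ₁²+σ₂²)/n)
  = (1.645 + 0.842) · √(128/1102)
  = 2.487 · √0.11615
  = 2.487 · 0.3408
  = 0.8476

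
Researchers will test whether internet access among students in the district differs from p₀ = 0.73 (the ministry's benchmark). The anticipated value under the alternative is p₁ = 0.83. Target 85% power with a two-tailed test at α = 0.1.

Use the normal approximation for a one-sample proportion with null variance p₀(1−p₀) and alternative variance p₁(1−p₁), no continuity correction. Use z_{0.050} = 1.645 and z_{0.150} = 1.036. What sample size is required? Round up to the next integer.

n = 126

n = [z_{α/2}·√(p₀q₀) + z_β·√(p₁q₁)]² / (p₁ − p₀)²
  = [1.645·√(0.73·0.27) + 1.036·√(0.83·0.17)]² / (0.10)²
  = [1.645·0.4440 + 1.036·0.3756]² / 0.0100
  = [1.1195]² / 0.0100
  = 125.32
Round up → n = 126.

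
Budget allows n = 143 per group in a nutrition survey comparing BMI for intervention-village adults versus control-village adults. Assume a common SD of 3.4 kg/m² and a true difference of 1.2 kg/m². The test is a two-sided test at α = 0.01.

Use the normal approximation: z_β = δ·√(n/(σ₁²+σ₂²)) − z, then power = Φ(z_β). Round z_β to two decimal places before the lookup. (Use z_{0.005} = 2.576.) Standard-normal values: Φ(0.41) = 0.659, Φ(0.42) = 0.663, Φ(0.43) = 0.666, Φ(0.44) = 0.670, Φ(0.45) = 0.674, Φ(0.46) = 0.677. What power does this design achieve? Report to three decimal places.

Power ≈ 0.659

z_β = δ·√(n/(σ₁²+σ₂²)) − z_{α/2}
    = 1.2 · √(143/23.12) − 2.576
    = 1.2 · 2.48699 − 2.576
    = 2.9844 − 2.576 = 0.4084 → 0.41
Power = Φ(0.41) = 0.659.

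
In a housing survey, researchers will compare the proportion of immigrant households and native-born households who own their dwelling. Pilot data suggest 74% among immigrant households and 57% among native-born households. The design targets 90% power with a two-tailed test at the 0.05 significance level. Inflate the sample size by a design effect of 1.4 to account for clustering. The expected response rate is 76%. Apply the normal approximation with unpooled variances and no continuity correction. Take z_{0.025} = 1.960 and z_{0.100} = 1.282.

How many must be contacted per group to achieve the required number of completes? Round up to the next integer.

n = (z_{α/2} + z_β)² · [p₁(1−p₁) + p₂(1−p₂)] / (p₁ − p₂)²
  = (1.960 + 1.282)² · (0.74·0.26 + 0.57·0.43) / (0.17)²
  = (3.242)² · (0.1924 + 0.2451) / 0.0289
  = 10.5106 · 0.4375 / 0.0289
  = 159.11
Design effect: 1.4 × 159.11 = 222.76.
Adjust for 76% response: 222.76 / 0.76 = 293.10.
Round up → n = 294 per group.

n = 294 per group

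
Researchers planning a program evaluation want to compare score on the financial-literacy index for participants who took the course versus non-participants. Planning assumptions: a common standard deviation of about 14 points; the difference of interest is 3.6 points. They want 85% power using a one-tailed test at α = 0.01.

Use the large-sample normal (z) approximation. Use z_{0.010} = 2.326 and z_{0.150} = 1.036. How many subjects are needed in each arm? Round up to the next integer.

n = 342 per group

n = (z_α + z_β)² · (σ₁² + σ₂²) / δ²
  = (2.326 + 1.036)² · (2·14² = 392) / 3.6²
  = 11.3030 · 392 / 12.96
  = 341.88
Round up → n = 342 per group.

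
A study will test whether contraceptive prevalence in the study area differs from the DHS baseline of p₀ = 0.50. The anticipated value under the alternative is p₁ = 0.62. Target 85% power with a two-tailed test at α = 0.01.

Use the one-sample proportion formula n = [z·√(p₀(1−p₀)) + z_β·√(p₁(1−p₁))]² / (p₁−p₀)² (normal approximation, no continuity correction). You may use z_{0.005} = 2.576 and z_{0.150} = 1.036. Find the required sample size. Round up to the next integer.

n = 223

n = [z_{α/2}·√(p₀q₀) + z_β·√(p₁q₁)]² / (p₁ − p₀)²
  = [2.576·√(0.50·0.50) + 1.036·√(0.62·0.38)]² / (0.12)²
  = [2.576·0.5000 + 1.036·0.4854]² / 0.0144
  = [1.7909]² / 0.0144
  = 222.72
Round up → n = 223.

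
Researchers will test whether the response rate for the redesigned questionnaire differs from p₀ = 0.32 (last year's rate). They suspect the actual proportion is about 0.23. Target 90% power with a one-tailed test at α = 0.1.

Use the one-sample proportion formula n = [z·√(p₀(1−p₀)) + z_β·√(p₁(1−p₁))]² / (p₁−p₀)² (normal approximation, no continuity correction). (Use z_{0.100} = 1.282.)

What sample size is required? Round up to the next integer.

n = 160

n = [z_α·√(p₀q₀) + z_β·√(p₁q₁)]² / (p₁ − p₀)²
  = [1.282·√(0.32·0.68) + 1.282·√(0.23·0.77)]² / (-0.09)²
  = [1.282·0.4665 + 1.282·0.4208]² / 0.0081
  = [1.1375]² / 0.0081
  = 159.75
Round up → n = 160.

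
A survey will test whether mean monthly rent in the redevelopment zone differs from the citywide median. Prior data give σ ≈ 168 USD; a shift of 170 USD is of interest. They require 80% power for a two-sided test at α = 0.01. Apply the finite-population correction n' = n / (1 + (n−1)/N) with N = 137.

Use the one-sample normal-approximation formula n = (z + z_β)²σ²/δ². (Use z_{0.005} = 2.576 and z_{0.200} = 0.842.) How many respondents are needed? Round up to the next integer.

n = 11

n = (z_{α/2} + z_β)² · σ² / δ²
  = (2.576 + 0.842)² · 168² / 170²
  = 11.6827 · 28224 / 28900
  = 11.41
Finite-population correction (N = 137): 11.41 / (1 + (11.41 − 1)/137) = 10.60.
Round up → n = 11.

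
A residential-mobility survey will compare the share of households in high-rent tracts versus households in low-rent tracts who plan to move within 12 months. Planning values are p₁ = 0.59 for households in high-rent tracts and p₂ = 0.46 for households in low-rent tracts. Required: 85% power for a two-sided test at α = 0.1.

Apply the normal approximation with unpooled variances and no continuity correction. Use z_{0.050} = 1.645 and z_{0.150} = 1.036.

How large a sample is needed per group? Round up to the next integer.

n = 209 per group

n = (z_{α/2} + z_β)² · [p₁(1−p₁) + p₂(1−p₂)] / (p₁ − p₂)²
  = (1.645 + 1.036)² · (0.59·0.41 + 0.46·0.54) / (0.13)²
  = (2.681)² · (0.2419 + 0.2484) / 0.0169
  = 7.1878 · 0.4903 / 0.0169
  = 208.53
Round up → n = 209 per group.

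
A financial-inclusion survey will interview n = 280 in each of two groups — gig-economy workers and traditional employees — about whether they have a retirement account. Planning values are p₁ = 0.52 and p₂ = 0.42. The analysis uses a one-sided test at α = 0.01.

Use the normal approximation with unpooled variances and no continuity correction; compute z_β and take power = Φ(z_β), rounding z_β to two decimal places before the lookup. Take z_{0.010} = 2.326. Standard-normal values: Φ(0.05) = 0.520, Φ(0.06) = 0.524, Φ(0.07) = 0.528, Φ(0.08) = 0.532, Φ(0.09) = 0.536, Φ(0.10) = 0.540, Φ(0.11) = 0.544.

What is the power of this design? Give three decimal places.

z_β = |p₁−p₂|·√(n/[p₁q₁+p₂q₂]) − z_α
    = 0.10 · √(280/0.4932) − 2.326
    = 0.10 · 23.8269 − 2.326
    = 2.3827 − 2.326 = 0.0567 → 0.06
Power = Φ(0.06) = 0.524.

Power ≈ 0.524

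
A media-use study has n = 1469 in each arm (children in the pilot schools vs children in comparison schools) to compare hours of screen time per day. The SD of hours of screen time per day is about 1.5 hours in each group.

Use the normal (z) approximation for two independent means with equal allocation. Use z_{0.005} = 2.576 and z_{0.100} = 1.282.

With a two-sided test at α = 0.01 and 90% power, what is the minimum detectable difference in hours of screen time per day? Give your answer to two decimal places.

δ = (z_{α/2} + z_β) · √((σ₁²+σ₂²)/n)
  = (2.576 + 1.282) · √(4.5/1469)
  = 3.858 · √0.00306
  = 3.858 · 0.0553
  = 0.2135

Minimum detectable difference ≈ 0.21 hours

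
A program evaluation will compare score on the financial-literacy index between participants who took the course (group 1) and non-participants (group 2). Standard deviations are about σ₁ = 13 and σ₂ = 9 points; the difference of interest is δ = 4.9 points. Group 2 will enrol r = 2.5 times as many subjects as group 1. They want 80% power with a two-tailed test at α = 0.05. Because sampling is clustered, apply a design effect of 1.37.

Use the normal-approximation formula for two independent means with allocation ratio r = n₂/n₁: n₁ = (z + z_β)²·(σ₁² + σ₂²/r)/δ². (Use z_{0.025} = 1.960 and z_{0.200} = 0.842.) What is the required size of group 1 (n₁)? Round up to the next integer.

n₁ = (z_{α/2} + z_β)² · (σ₁² + σ₂²/r) / δ²
   = (1.960 + 0.842)² · (13² + 9²/2.5) / 4.9²
   = 7.8512 · (169 + 32.4) / 24.01
   = 7.8512 · 201.4 / 24.01
   = 65.86
Design effect: 1.37 × 65.86 = 90.22.
Round up → n₁ = 91; n₂ = r·n₁ = 2.5 × 91 = 228.

n₁ = 91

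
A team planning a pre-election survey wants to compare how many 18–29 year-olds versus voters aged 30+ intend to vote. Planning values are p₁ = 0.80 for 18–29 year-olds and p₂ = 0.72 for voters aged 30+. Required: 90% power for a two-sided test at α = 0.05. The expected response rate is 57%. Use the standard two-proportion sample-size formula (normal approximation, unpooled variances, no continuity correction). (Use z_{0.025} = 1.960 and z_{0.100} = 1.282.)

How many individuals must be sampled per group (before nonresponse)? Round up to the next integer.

n = 1042 per group

n = (z_{α/2} + z_β)² · [p₁(1−p₁) + p₂(1−p₂)] / (p₁ − p₂)²
  = (1.960 + 1.282)² · (0.80·0.20 + 0.72·0.28) / (0.08)²
  = (3.242)² · (0.1600 + 0.2016) / 0.0064
  = 10.5106 · 0.3616 / 0.0064
  = 593.85
Adjust for 57% response: 593.85 / 0.57 = 1041.84.
Round up → n = 1042 per group.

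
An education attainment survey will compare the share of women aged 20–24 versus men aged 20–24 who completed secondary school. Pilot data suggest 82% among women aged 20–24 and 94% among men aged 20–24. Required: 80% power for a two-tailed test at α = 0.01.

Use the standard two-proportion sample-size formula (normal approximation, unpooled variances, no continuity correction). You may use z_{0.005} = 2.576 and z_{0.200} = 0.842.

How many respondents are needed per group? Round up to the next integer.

n = 166 per group

n = (z_{α/2} + z_β)² · [p₁(1−p₁) + p₂(1−p₂)] / (p₁ − p₂)²
  = (2.576 + 0.842)² · (0.82·0.18 + 0.94·0.06) / (-0.12)²
  = (3.418)² · (0.1476 + 0.0564) / 0.0144
  = 11.6827 · 0.2040 / 0.0144
  = 165.51
Round up → n = 166 per group.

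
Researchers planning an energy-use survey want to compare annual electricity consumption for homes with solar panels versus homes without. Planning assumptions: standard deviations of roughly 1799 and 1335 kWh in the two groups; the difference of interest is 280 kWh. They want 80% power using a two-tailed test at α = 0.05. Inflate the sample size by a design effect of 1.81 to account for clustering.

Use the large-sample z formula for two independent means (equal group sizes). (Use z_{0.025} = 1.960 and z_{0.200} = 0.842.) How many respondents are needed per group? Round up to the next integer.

n = 910 per group

n = (z_{α/2} + z_β)² · (σ₁² + σ₂²) / δ²
  = (1.960 + 0.842)² · (1799² + 1335² = 5018626) / 280²
  = 7.8512 · 5018626 / 78400
  = 502.58
Design effect: 1.81 × 502.58 = 909.67.
Round up → n = 910 per group.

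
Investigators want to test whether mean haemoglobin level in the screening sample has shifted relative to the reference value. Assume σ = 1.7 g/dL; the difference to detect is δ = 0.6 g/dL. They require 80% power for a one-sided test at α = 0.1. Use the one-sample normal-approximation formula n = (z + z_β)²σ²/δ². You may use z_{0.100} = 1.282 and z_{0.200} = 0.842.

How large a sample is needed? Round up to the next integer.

n = 37

n = (z_α + z_β)² · σ² / δ²
  = (1.282 + 0.842)² · 1.7² / 0.6²
  = 4.5114 · 2.89 / 0.36
  = 36.22
Round up → n = 37.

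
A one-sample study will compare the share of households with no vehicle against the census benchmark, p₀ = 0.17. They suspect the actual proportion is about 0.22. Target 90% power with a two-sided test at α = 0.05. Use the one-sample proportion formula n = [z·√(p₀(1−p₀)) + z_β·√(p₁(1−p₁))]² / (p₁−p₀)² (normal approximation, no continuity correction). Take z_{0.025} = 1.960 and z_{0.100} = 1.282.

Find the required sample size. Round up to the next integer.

n = [z_{α/2}·√(p₀q₀) + z_β·√(p₁q₁)]² / (p₁ − p₀)²
  = [1.960·√(0.17·0.83) + 1.282·√(0.22·0.78)]² / (0.05)²
  = [1.960·0.3756 + 1.282·0.4142]² / 0.0025
  = [1.2673]² / 0.0025
  = 642.42
Round up → n = 643.

n = 643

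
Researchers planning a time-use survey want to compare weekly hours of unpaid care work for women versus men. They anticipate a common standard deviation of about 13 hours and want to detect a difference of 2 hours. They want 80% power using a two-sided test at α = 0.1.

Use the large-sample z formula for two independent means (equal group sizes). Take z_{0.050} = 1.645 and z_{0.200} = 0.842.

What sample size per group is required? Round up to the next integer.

n = (z_{α/2} + z_β)² · (σ₁² + σ₂²) / δ²
  = (1.645 + 0.842)² · (2·13² = 338) / 2²
  = 6.1852 · 338 / 4
  = 522.65
Round up → n = 523 per group.

n = 523 per group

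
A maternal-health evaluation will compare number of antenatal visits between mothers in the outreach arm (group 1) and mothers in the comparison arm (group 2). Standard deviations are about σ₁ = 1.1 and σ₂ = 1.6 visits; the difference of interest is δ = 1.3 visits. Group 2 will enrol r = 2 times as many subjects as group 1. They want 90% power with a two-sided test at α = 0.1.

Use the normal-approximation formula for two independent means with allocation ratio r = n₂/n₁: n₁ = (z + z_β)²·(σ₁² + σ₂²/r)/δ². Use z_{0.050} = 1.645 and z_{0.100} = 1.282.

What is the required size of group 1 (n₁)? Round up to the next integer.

n₁ = (z_{α/2} + z_β)² · (σ₁² + σ₂²/r) / δ²
   = (1.645 + 1.282)² · (1.1² + 1.6²/2) / 1.3²
   = 8.5673 · (1.21 + 1.28) / 1.69
   = 8.5673 · 2.49 / 1.69
   = 12.62
Round up → n₁ = 13; n₂ = r·n₁ = 2 × 13 = 26.

n₁ = 13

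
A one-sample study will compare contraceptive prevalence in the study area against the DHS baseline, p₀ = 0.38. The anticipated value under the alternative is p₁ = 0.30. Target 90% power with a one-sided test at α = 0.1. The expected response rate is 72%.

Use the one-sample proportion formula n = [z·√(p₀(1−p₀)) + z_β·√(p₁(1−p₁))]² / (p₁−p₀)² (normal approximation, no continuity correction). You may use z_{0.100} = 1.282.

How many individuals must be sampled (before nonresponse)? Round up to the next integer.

n = 318

n = [z_α·√(p₀q₀) + z_β·√(p₁q₁)]² / (p₁ − p₀)²
  = [1.282·√(0.38·0.62) + 1.282·√(0.30·0.70)]² / (-0.08)²
  = [1.282·0.4854 + 1.282·0.4583]² / 0.0064
  = [1.2098]² / 0.0064
  = 228.67
Adjust for 72% response: 228.67 / 0.72 = 317.60.
Round up → n = 318.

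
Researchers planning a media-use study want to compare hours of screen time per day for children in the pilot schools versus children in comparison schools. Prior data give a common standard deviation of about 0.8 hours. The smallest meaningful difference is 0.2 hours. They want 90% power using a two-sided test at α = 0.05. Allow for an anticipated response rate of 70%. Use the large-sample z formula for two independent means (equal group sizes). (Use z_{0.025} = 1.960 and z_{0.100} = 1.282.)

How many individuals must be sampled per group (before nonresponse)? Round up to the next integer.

n = 481 per group

n = (z_{α/2} + z_β)² · (σ₁² + σ₂²) / δ²
  = (1.960 + 1.282)² · (2·0.8² = 1.28) / 0.2²
  = 10.5106 · 1.28 / 0.04
  = 336.34
Adjust for 70% response: 336.34 / 0.70 = 480.48.
Round up → n = 481 per group.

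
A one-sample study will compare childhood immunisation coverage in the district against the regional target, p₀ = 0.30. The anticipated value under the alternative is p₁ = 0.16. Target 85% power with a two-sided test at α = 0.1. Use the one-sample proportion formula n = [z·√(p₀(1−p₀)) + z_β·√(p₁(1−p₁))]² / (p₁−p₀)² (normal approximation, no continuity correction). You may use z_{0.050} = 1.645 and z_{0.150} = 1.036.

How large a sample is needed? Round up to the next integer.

n = [z_{α/2}·√(p₀q₀) + z_β·√(p₁q₁)]² / (p₁ − p₀)²
  = [1.645·√(0.30·0.70) + 1.036·√(0.16·0.84)]² / (-0.14)²
  = [1.645·0.4583 + 1.036·0.3666]² / 0.0196
  = [1.1336]² / 0.0196
  = 65.57
Round up → n = 66.

n = 66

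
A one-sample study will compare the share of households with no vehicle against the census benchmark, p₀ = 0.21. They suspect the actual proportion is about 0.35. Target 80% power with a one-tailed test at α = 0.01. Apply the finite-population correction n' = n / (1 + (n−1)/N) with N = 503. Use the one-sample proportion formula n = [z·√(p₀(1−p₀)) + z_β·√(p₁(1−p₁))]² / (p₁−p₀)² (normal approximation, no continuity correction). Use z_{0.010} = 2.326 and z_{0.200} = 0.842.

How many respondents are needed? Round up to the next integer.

n = [z_α·√(p₀q₀) + z_β·√(p₁q₁)]² / (p₁ − p₀)²
  = [2.326·√(0.21·0.79) + 0.842·√(0.35·0.65)]² / (0.14)²
  = [2.326·0.4073 + 0.842·0.4770]² / 0.0196
  = [1.3490]² / 0.0196
  = 92.85
Finite-population correction (N = 503): 92.85 / (1 + (92.85 − 1)/503) = 78.51.
Round up → n = 79.

n = 79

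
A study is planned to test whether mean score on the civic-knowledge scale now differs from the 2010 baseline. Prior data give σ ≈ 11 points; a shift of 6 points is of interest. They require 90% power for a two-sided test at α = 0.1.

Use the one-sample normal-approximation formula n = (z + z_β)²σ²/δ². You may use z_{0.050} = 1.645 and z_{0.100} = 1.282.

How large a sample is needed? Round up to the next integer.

n = (z_{α/2} + z_β)² · σ² / δ²
  = (1.645 + 1.282)² · 11² / 6²
  = 8.5673 · 121 / 36
  = 28.80
Round up → n = 29.

n = 29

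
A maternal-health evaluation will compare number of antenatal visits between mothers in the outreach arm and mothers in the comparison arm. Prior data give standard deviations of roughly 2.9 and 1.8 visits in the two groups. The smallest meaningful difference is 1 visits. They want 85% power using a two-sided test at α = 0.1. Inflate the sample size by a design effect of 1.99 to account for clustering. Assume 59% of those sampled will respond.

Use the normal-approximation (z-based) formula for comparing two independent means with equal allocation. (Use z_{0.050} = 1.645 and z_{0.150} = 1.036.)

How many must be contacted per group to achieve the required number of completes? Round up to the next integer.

n = 283 per group

n = (z_{α/2} + z_β)² · (σ₁² + σ₂²) / δ²
  = (1.645 + 1.036)² · (2.9² + 1.8² = 11.65) / 1²
  = 7.1878 · 11.65 / 1
  = 83.74
Design effect: 1.99 × 83.74 = 166.64.
Adjust for 59% response: 166.64 / 0.59 = 282.44.
Round up → n = 283 per group.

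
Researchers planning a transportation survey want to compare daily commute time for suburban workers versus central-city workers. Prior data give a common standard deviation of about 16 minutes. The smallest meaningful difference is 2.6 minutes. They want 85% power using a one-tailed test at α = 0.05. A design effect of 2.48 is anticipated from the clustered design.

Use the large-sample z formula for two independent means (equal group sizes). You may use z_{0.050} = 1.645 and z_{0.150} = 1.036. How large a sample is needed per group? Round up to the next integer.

n = (z_α + z_β)² · (σ₁² + σ₂²) / δ²
  = (1.645 + 1.036)² · (2·16² = 512) / 2.6²
  = 7.1878 · 512 / 6.76
  = 544.40
Design effect: 2.48 × 544.40 = 1350.11.
Round up → n = 1351 per group.

n = 1351 per group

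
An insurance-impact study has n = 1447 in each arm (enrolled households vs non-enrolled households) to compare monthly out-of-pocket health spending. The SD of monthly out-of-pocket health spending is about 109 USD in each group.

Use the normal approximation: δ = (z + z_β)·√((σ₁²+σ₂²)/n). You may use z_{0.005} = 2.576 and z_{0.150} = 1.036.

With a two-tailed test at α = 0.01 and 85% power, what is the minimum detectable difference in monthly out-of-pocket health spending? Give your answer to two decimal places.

Minimum detectable difference ≈ 14.64 USD

δ = (z_{α/2} + z_β) · √((σ₁²+σ₂²)/n)
  = (2.576 + 1.036) · √(23762/1447)
  = 3.612 · √16.4216
  = 3.612 · 4.0524
  = 14.6371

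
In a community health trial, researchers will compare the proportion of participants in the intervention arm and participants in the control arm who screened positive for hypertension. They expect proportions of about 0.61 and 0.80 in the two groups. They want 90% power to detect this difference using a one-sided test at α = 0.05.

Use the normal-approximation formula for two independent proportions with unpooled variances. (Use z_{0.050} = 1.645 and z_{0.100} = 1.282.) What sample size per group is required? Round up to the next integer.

n = 95 per group

n = (z_α + z_β)² · [p₁(1−p₁) + p₂(1−p₂)] / (p₁ − p₂)²
  = (1.645 + 1.282)² · (0.61·0.39 + 0.80·0.20) / (-0.19)²
  = (2.927)² · (0.2379 + 0.1600) / 0.0361
  = 8.5673 · 0.3979 / 0.0361
  = 94.43
Round up → n = 95 per group.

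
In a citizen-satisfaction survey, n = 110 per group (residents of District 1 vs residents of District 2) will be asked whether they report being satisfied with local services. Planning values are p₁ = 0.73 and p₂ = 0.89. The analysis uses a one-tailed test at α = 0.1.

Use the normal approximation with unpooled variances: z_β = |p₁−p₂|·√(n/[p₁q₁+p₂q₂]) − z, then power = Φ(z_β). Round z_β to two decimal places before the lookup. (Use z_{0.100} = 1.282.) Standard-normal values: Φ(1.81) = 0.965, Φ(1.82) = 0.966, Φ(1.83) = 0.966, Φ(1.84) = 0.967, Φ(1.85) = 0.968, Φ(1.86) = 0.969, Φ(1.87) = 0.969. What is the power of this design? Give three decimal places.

Power ≈ 0.965

z_β = |p₁−p₂|·√(n/[p₁q₁+p₂q₂]) − z_α
    = 0.16 · √(110/0.2950) − 1.282
    = 0.16 · 19.3101 − 1.282
    = 3.0896 − 1.282 = 1.8076 → 1.81
Power = Φ(1.81) = 0.965.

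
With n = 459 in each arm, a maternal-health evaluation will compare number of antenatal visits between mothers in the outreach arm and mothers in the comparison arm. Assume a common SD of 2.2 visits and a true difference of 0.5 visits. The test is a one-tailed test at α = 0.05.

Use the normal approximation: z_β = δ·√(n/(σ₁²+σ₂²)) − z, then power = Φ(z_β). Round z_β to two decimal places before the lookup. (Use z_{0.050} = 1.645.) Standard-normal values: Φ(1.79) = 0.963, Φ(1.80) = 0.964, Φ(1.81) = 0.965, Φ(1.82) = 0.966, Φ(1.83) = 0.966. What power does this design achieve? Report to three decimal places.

z_β = δ·√(n/(σ₁²+σ₂²)) − z_α
    = 0.5 · √(459/9.68) − 1.645
    = 0.5 · 6.88603 − 1.645
    = 3.4430 − 1.645 = 1.7980 → 1.80
Power = Φ(1.80) = 0.964.

Power ≈ 0.964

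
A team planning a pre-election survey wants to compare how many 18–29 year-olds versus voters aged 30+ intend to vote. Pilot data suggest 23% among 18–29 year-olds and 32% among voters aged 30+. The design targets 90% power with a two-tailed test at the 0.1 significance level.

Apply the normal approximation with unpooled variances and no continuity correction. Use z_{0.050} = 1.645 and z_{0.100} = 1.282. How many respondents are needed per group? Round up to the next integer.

n = 418 per group

n = (z_{α/2} + z_β)² · [p₁(1−p₁) + p₂(1−p₂)] / (p₁ − p₂)²
  = (1.645 + 1.282)² · (0.23·0.77 + 0.32·0.68) / (-0.09)²
  = (2.927)² · (0.1771 + 0.2176) / 0.0081
  = 8.5673 · 0.3947 / 0.0081
  = 417.47
Round up → n = 418 per group.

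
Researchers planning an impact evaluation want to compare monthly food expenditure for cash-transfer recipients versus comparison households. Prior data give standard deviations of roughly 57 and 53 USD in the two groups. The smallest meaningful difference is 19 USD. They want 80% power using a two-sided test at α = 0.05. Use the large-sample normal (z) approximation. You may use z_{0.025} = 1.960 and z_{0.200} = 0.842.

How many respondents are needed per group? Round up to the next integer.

n = (z_{α/2} + z_β)² · (σ₁² + σ₂²) / δ²
  = (1.960 + 0.842)² · (57² + 53² = 6058) / 19²
  = 7.8512 · 6058 / 361
  = 131.75
Round up → n = 132 per group.

n = 132 per group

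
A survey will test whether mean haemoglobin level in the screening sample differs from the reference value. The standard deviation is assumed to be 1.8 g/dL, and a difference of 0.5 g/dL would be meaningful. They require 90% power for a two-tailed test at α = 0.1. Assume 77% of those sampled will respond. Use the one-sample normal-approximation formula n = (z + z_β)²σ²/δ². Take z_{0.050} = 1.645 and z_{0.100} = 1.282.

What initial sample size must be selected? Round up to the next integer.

n = 145

n = (z_{α/2} + z_β)² · σ² / δ²
  = (1.645 + 1.282)² · 1.8² / 0.5²
  = 8.5673 · 3.24 / 0.25
  = 111.03
Adjust for 77% response: 111.03 / 0.77 = 144.20.
Round up → n = 145.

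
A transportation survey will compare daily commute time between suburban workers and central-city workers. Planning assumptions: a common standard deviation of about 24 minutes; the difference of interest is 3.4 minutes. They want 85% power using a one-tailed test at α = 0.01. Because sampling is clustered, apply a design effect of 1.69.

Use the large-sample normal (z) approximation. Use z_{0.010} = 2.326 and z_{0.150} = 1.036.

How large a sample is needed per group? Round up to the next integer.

n = (z_α + z_β)² · (σ₁² + σ₂²) / δ²
  = (2.326 + 1.036)² · (2·24² = 1152) / 3.4²
  = 11.3030 · 1152 / 11.56
  = 1126.39
Design effect: 1.69 × 1126.39 = 1903.60.
Round up → n = 1904 per group.

n = 1904 per group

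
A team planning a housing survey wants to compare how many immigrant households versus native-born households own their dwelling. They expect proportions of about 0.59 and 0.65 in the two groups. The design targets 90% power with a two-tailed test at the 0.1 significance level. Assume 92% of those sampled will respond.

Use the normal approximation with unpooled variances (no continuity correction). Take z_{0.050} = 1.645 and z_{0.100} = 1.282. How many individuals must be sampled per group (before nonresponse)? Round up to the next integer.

n = 1215 per group

n = (z_{α/2} + z_β)² · [p₁(1−p₁) + p₂(1−p₂)] / (p₁ − p₂)²
  = (1.645 + 1.282)² · (0.59·0.41 + 0.65·0.35) / (-0.06)²
  = (2.927)² · (0.2419 + 0.2275) / 0.0036
  = 8.5673 · 0.4694 / 0.0036
  = 1117.08
Adjust for 92% response: 1117.08 / 0.92 = 1214.22.
Round up → n = 1215 per group.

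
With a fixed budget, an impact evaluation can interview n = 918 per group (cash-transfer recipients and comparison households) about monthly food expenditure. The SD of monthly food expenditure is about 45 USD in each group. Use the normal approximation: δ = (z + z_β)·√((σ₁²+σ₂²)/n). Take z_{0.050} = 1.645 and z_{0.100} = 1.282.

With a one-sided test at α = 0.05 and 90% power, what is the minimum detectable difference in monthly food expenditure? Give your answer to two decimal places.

δ = (z_α + z_β) · √((σ₁²+σ₂²)/n)
  = (1.645 + 1.282) · √(4050/918)
  = 2.927 · √4.4118
  = 2.927 · 2.1004
  = 6.1479

Minimum detectable difference ≈ 6.15 USD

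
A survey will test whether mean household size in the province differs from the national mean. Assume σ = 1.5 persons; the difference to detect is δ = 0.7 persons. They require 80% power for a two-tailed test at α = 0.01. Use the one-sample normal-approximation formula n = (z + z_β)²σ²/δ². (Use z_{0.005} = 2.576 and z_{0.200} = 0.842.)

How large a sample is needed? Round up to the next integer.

n = (z_{α/2} + z_β)² · σ² / δ²
  = (2.576 + 0.842)² · 1.5² / 0.7²
  = 11.6827 · 2.25 / 0.49
  = 53.65
Round up → n = 54.

n = 54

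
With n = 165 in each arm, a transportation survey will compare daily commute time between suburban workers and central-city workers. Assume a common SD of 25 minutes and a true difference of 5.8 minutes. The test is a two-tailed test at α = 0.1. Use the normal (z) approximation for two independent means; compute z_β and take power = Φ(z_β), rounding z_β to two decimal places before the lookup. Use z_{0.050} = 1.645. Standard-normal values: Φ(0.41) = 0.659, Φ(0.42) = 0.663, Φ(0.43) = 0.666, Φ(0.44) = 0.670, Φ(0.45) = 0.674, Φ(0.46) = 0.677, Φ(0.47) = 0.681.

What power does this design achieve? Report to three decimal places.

Power ≈ 0.677

z_β = δ·√(n/(σ₁²+σ₂²)) − z_{α/2}
    = 5.8 · √(165/1250) − 1.645
    = 5.8 · 0.36332 − 1.645
    = 2.1072 − 1.645 = 0.4622 → 0.46
Power = Φ(0.46) = 0.677.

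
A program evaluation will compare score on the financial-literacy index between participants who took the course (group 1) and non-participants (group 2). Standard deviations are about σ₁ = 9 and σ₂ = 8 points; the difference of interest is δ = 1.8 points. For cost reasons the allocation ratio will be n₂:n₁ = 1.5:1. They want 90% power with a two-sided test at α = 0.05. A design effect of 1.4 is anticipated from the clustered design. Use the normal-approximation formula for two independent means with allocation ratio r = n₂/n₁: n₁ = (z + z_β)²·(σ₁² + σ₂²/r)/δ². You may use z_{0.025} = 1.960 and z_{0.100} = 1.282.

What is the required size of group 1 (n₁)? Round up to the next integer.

n₁ = (z_{α/2} + z_β)² · (σ₁² + σ₂²/r) / δ²
   = (1.960 + 1.282)² · (9² + 8²/1.5) / 1.8²
   = 10.5106 · (81 + 42.6667) / 3.24
   = 10.5106 · 123.6667 / 3.24
   = 401.17
Design effect: 1.4 × 401.17 = 561.64.
Round up → n₁ = 562; n₂ = r·n₁ = 1.5 × 562 = 843.

n₁ = 562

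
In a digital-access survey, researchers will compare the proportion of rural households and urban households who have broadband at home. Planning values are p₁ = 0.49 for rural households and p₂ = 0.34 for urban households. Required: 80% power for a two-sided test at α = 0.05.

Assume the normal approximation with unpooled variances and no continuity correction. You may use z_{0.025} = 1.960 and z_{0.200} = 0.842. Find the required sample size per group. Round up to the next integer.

n = (z_{α/2} + z_β)² · [p₁(1−p₁) + p₂(1−p₂)] / (p₁ − p₂)²
  = (1.960 + 0.842)² · (0.49·0.51 + 0.34·0.66) / (0.15)²
  = (2.802)² · (0.2499 + 0.2244) / 0.0225
  = 7.8512 · 0.4743 / 0.0225
  = 165.50
Round up → n = 166 per group.

n = 166 per group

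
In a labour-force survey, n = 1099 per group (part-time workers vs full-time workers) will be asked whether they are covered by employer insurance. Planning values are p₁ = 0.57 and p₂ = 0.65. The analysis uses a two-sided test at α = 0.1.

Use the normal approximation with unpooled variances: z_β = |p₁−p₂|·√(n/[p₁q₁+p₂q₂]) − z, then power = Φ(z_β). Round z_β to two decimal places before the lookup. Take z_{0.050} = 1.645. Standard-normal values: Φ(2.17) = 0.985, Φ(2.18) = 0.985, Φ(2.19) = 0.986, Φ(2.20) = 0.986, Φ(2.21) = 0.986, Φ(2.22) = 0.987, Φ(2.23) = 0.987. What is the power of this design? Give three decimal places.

z_β = |p₁−p₂|·√(n/[p₁q₁+p₂q₂]) − z_{α/2}
    = 0.08 · √(1099/0.4726) − 1.645
    = 0.08 · 48.2228 − 1.645
    = 3.8578 − 1.645 = 2.2128 → 2.21
Power = Φ(2.21) = 0.986.

Power ≈ 0.986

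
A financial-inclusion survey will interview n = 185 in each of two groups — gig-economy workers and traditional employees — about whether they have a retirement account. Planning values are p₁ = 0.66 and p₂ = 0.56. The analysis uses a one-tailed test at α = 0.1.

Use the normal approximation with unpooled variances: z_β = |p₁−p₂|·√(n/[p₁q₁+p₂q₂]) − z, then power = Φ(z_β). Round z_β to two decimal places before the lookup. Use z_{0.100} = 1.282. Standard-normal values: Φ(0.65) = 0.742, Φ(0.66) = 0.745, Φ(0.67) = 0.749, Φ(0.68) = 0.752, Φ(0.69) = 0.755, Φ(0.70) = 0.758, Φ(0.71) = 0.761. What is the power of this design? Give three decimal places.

z_β = |p₁−p₂|·√(n/[p₁q₁+p₂q₂]) − z_α
    = 0.10 · √(185/0.4708) − 1.282
    = 0.10 · 19.8229 − 1.282
    = 1.9823 − 1.282 = 0.7003 → 0.70
Power = Φ(0.70) = 0.758.

Power ≈ 0.758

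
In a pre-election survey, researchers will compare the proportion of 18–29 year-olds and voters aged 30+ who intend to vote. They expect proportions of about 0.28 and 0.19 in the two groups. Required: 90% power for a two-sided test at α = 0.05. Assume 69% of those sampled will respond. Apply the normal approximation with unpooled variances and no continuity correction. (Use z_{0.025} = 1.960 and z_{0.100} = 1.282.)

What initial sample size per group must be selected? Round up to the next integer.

n = (z_{α/2} + z_β)² · [p₁(1−p₁) + p₂(1−p₂)] / (p₁ − p₂)²
  = (1.960 + 1.282)² · (0.28·0.72 + 0.19·0.81) / (0.09)²
  = (3.242)² · (0.2016 + 0.1539) / 0.0081
  = 10.5106 · 0.3555 / 0.0081
  = 461.30
Adjust for 69% response: 461.30 / 0.69 = 668.55.
Round up → n = 669 per group.

n = 669 per group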